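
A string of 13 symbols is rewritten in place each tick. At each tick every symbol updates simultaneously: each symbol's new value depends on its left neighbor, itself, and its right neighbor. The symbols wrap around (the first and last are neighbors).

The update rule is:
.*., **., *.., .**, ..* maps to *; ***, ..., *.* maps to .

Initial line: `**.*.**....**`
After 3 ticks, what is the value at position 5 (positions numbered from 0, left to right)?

*

.*.*.***..**.
**.*.*.******
.*.*.*.*.....
position 5 holds *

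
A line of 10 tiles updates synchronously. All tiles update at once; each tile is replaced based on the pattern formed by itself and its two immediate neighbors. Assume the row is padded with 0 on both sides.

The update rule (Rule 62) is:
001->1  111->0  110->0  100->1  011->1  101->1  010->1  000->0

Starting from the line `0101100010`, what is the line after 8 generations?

1111010111
1000111100
1101100010
1011010111
1110111100
1001100010
1111010111  (repeats generation 1; period 6)
generation 8: 1000111100

1000111100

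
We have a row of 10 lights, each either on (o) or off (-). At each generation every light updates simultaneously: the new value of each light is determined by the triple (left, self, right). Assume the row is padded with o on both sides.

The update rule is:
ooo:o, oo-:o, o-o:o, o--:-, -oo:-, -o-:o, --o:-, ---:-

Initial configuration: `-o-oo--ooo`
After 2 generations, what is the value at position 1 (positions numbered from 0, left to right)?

ooo-o---oo
ooooo----o
position 1 holds o

o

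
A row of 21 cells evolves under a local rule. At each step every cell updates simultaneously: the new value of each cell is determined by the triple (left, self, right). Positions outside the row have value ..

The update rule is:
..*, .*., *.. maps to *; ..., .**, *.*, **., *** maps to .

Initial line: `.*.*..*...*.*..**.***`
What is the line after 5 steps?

............***.***..

**.*****.**.***......
...............*.....
..............***....
.............*...*...
............***.***..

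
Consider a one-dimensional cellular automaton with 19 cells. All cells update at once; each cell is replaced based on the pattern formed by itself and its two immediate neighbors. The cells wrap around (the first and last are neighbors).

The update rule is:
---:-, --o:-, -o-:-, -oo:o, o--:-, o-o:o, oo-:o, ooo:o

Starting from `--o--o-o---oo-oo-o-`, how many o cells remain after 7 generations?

6

generation 1: ------o----oooooo--
generation 2: -----------oooooo--
generation 3: -----------oooooo--  (fixed point — unchanged through generation 7)
count of o: 6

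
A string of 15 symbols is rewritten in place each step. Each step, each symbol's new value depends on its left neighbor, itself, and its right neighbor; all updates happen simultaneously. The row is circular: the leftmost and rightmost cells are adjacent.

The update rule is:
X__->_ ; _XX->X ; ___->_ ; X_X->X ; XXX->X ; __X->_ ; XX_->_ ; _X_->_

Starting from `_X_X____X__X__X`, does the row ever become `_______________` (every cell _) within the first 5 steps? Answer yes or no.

yes

step 1: X_X____________
step 2: _X_____________
step 3: _______________
all cells are _ at step 3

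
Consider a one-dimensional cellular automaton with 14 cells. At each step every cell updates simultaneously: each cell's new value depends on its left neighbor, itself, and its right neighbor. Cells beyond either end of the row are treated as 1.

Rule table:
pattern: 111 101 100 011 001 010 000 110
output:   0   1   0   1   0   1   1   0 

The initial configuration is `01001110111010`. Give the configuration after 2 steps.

11001001100111
00001001000100

00001001000100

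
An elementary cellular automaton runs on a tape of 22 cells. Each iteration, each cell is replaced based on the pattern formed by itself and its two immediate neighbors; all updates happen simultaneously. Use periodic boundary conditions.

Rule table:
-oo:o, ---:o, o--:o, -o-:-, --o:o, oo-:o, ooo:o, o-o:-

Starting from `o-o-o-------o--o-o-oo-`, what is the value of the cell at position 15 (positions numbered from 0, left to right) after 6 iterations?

-----ooooooo-oo----oo-
oooooooooooo-ooooooooo
oooooooooooo-ooooooooo  (fixed point — unchanged through iteration 6)
position 15 holds o

o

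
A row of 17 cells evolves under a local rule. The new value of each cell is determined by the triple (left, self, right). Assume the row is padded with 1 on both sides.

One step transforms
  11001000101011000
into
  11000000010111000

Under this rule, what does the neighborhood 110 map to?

1

At position 1 the neighborhood is 110; the next row has 1 there.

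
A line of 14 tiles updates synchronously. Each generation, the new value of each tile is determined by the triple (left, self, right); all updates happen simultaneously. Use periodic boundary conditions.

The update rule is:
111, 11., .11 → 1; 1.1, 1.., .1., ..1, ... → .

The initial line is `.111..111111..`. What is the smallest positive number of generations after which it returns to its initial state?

1

.111..111111..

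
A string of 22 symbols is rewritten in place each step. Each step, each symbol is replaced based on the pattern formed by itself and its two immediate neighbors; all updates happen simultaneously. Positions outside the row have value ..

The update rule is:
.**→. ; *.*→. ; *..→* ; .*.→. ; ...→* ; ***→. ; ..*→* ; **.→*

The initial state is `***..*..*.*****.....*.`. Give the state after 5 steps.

step 1: ..***.**......******.*
step 2: **..*..*******.....*..
step 3: .***.**......******.**
step 4: *..*..*******.....*..*
step 5: .**.**......******.**.

.**.**......******.**.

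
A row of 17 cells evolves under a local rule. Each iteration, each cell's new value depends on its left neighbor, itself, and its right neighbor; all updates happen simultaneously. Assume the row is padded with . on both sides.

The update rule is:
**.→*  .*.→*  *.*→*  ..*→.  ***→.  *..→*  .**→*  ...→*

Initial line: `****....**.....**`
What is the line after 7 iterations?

*..****.******.**
**.*..***....****
*****.*.****.*..*
*...*****..****.*
***.*...**.*..***
*.*****.*****.*.*
***...***...*****

***...***...*****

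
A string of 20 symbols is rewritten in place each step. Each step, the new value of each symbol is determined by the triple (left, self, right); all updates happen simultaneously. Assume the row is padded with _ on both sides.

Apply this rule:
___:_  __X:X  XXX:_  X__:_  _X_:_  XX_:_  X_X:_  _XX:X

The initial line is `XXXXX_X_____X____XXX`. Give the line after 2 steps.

__________X____XX___

X__________X____XX__
__________X____XX___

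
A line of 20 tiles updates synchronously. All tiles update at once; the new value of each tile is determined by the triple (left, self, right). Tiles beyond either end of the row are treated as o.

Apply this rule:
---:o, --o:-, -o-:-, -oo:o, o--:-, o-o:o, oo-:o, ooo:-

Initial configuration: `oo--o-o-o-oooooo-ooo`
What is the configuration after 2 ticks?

tick 1: -o---o-o-oo----ooo--
tick 2: o--o--o-ooo-oo-o-o--

o--o--o-ooo-oo-o-o--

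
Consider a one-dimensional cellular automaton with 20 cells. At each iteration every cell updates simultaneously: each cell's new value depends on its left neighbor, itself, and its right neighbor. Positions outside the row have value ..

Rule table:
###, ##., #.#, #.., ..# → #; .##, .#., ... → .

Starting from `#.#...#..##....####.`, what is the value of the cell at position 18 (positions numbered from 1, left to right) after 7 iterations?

#

.#.#.#.##.##..#.####
#.#.#.#.##.###.#.###
.#.#.#.#.##.###.#.##
#.#.#.#.#.##.###.#.#
.#.#.#.#.#.##.###.#.
#.#.#.#.#.#.##.###.#
.#.#.#.#.#.#.##.###.
position 18 holds #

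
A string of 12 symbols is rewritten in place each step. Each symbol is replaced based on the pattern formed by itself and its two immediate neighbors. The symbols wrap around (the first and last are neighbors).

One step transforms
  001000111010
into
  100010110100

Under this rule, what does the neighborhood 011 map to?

At position 6 the neighborhood is 011; the next row has 1 there.

1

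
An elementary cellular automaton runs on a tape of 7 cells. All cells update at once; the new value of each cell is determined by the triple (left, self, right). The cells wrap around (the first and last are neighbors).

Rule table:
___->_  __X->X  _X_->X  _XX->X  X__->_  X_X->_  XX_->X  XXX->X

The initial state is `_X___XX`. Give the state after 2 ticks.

_X_XXXX

_X__XXX
_X_XXXX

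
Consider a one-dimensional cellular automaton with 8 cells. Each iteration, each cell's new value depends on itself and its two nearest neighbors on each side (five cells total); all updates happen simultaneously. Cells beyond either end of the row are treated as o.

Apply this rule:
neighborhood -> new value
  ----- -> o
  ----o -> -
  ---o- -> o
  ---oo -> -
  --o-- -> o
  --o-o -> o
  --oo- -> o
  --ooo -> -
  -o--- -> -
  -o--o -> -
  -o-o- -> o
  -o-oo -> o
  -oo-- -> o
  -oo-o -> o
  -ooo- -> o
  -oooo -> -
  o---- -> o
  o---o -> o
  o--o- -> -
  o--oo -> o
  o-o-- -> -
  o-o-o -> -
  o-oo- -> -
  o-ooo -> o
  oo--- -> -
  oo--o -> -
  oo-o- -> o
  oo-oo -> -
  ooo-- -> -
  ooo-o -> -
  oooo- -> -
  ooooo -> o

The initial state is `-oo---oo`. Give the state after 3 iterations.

iteration 1: --o-o---
iteration 2: --oo--o-
iteration 3: -ooo--oo

-ooo--oo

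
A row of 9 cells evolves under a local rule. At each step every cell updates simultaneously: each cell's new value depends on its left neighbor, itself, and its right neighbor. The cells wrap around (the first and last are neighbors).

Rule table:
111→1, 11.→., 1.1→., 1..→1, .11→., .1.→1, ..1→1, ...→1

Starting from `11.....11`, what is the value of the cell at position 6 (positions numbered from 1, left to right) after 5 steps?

1.11111.1
...111...
111.1.111
11..1..11
1.11111.1
position 6 holds 1

1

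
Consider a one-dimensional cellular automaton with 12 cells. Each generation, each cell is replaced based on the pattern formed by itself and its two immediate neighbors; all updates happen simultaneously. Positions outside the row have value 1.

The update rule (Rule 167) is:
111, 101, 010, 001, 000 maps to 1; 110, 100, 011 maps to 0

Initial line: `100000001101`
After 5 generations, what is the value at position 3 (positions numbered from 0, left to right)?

1

001111110010
010111100111
111011001011
110100011101
101101101010
position 3 holds 1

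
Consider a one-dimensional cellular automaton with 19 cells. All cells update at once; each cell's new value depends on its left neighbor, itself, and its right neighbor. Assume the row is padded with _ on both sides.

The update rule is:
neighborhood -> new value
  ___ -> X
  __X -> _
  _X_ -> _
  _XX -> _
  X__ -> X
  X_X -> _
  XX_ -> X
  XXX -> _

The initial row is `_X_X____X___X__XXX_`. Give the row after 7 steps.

X__XX__XX__XX___XXX

____XXX__XX__X___XX
XXX___XX__XX__XX__X
__XXX__XX__XX__XX__
X___XX__XX__XX__XXX
_XX__XX__XX__XX___X
__XX__XX__XX__XXX__
X__XX__XX__XX___XXX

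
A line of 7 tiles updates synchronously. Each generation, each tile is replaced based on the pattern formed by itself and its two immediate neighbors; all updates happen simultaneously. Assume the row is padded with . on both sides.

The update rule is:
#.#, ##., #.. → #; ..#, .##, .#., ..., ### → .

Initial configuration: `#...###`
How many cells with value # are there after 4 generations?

1

.#....#
..#....
...#...
....#..
count of #: 1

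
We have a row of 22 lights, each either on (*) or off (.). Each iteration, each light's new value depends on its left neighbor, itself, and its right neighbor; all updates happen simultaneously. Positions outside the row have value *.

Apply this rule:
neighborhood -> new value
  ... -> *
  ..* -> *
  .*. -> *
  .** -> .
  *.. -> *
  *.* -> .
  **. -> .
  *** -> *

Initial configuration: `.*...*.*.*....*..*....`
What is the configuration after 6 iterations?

.*****.*.*************
..***..*..************
**.*.*****.***********
*..*..***...**********
.*****.*.***.*********
..***..*..*...********

..***..*..*...********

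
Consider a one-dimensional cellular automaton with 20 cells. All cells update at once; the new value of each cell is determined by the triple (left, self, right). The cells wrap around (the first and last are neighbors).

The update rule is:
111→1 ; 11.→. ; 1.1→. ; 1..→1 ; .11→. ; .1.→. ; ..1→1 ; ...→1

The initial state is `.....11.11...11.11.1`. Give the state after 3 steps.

..1...111.....11111.

11111.....111.......
.111.11111.1.1111111
..1...111.....11111.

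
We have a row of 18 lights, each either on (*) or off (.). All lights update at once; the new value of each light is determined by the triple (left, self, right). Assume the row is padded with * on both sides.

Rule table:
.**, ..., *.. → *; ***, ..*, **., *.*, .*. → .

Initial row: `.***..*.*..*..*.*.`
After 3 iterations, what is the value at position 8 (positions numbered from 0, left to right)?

*

.*..*....*..*.....
..*..***..*..****.
*..*.*..*..*.*....
position 8 holds *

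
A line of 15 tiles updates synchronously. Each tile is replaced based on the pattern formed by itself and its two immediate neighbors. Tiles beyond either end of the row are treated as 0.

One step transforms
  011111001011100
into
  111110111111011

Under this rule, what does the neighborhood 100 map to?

At position 6 the neighborhood is 100; the next row has 1 there.

1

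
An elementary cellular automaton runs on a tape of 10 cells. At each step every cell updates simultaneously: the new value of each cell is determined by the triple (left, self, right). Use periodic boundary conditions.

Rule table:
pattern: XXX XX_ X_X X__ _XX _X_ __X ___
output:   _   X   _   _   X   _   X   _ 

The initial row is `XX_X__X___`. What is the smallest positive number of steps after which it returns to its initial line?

10

XX___X___X
_X__X___XX
___X___XXX
__X___XX_X
_X___XXX__
X___XX_X__
___XXX___X
__XX_X__X_
_XXX___X__
XX_X__X___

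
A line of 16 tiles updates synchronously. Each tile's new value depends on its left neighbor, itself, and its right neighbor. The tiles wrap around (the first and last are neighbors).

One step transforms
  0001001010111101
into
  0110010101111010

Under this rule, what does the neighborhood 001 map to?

At position 2 the neighborhood is 001; the next row has 1 there.

1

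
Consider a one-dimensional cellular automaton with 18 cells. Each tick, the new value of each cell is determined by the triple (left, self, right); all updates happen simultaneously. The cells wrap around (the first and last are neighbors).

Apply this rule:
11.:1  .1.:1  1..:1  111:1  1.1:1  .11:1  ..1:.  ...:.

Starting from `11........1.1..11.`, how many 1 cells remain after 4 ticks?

14

tick 1: 111.......1111.111
tick 2: 1111......11111111
tick 3: 11111.....11111111
tick 4: 111111....11111111
count of 1: 14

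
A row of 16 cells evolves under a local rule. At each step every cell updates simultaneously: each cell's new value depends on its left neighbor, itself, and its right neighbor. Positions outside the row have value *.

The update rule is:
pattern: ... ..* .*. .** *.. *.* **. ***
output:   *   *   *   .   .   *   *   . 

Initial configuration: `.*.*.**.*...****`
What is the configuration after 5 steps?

*.*.....*.****..

*****.***.**....
....**..**.*.***
.***.*.*.****...
*..******...*.**
*.*.....*.****..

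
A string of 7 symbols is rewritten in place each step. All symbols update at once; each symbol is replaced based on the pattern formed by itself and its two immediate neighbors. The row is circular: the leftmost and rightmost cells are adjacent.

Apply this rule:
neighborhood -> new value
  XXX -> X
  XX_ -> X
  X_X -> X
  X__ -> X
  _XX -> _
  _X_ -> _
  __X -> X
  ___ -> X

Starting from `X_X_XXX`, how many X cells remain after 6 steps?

5

XX_X_XX
XXX_X_X
XXXX_X_
_XXXX_X
X_XXXX_
_X_XXXX
count of X: 5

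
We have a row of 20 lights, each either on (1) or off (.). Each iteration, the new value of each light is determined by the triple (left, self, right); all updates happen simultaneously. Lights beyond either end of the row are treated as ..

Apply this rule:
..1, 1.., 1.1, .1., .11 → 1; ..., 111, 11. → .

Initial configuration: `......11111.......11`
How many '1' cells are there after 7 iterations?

12

.....11....1.....11.
....11.1..111...11.1
...11.11111..1.11.11
..11.11....11111.11.
.11.11.1..11....11.1
11.11.11111.1..11.11
1.11.11....11111.11.
count of 1: 12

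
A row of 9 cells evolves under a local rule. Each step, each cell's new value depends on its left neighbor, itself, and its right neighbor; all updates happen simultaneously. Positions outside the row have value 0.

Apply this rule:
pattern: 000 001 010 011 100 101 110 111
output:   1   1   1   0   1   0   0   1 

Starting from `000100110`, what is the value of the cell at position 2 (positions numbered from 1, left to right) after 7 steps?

111111001
011110111
101100010
100011111
111101110
011000101
100111101
position 2 holds 0

0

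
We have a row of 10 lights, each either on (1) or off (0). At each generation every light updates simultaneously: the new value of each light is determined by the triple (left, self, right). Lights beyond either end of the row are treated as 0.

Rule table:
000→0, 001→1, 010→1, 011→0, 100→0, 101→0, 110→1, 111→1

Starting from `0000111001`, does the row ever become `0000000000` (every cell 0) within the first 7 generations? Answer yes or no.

0001011011
0011001001
0101011011
1101001001
0101011011  (repeats generation 3; period 2)
generation 7: 0101011011
generation 7 is 0101011011, still not uniform 0

no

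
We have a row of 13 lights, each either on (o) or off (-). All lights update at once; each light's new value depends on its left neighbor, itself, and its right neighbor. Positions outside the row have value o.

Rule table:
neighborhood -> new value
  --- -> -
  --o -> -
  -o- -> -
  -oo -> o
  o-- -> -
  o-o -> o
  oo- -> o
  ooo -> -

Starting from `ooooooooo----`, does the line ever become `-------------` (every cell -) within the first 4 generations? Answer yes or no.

yes

generation 1: --------o----
generation 2: -------------
all cells are - at generation 2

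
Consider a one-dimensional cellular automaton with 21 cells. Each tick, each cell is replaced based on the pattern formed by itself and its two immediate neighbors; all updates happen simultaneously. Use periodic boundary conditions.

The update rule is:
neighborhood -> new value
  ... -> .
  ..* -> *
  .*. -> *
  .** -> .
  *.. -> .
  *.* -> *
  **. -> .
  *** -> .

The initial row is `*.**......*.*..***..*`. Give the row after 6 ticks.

....*....**...**.**..

.*.......****.*....*.
**......*....**...**.
.......**...*....*..*
......*....**...**.**
.....**...*....*..*..
....*....**...**.**..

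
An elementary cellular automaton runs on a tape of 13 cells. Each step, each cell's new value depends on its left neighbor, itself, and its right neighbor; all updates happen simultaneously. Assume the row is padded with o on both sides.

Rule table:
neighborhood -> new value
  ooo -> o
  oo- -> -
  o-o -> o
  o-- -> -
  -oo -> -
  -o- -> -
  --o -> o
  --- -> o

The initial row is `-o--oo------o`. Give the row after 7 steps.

o--o-o-o-o-o-

o--o---ooooo-
--o--oo-ooo-o
-o--o--o-o-o-
o--o--o-o-o-o
--o--o-o-o-o-
-o--o-o-o-o-o
o--o-o-o-o-o-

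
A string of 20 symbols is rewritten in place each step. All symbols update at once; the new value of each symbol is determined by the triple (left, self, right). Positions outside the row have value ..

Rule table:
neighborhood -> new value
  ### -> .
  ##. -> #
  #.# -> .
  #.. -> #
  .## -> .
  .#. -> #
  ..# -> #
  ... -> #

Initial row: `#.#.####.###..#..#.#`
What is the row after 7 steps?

........##########.#

#.#....#...#######.#
#.#########......#.#
#.........########.#
##########.......#.#
.........#########.#
#########........#.#
........##########.#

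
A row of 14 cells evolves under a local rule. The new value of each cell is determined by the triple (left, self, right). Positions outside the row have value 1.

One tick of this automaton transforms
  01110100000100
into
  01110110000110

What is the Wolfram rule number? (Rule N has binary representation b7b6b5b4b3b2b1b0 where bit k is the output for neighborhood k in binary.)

220

position 2: 111 → 1  (bit 7 = 1)
position 3: 110 → 1  (bit 6 = 1)
position 0: 101 → 0  (bit 5 = 0)
position 6: 100 → 1  (bit 4 = 1)
position 1: 011 → 1  (bit 3 = 1)
position 5: 010 → 1  (bit 2 = 1)
position 10: 001 → 0  (bit 1 = 0)
position 7: 000 → 0  (bit 0 = 0)
bits b7..b0 = 11011100 = 220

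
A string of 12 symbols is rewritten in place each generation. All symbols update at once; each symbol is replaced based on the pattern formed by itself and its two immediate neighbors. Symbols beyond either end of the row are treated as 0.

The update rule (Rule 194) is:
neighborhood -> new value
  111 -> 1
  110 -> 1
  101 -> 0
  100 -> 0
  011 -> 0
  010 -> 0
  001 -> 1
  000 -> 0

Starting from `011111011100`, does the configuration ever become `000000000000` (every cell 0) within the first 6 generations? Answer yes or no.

no

101111001100
000111010100
001011000000
010001000000
100010000000
000100000000
generation 6 is 000100000000, still not uniform 0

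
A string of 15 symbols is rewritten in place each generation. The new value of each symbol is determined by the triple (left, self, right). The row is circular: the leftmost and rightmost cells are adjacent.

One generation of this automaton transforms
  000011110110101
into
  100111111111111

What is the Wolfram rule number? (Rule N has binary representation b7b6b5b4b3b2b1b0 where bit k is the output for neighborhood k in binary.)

position 5: 111 → 1  (bit 7 = 1)
position 7: 110 → 1  (bit 6 = 1)
position 8: 101 → 1  (bit 5 = 1)
position 0: 100 → 1  (bit 4 = 1)
position 4: 011 → 1  (bit 3 = 1)
position 12: 010 → 1  (bit 2 = 1)
position 3: 001 → 1  (bit 1 = 1)
position 1: 000 → 0  (bit 0 = 0)
bits b7..b0 = 11111110 = 254

254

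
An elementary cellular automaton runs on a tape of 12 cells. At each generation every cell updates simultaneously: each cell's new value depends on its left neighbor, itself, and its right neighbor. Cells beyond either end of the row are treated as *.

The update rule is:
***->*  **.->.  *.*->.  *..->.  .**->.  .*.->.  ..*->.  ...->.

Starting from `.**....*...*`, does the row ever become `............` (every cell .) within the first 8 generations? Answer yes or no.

............
all cells are . at generation 1

yes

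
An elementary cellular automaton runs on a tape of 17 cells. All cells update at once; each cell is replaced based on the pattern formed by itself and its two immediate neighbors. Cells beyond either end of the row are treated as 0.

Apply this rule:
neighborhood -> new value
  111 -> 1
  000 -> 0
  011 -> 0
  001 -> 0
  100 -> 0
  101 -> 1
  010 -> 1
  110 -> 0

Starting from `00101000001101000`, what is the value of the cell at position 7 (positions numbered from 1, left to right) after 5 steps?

0

step 1: 00111000000011000
step 2: 00010000000000000
step 3: 00010000000000000  (fixed point — unchanged through step 5)
position 7 holds 0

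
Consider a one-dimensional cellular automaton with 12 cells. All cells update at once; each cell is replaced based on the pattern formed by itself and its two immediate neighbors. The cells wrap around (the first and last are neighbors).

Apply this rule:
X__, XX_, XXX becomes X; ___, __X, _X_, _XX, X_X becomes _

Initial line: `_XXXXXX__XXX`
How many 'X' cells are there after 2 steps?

8

__XXXXXX__XX
X__XXXXXX__X
count of X: 8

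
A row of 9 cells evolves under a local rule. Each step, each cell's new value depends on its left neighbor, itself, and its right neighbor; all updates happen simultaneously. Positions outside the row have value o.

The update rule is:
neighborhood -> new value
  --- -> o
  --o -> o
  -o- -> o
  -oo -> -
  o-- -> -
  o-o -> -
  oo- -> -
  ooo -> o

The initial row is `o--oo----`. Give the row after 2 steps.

--o---ooo
-oo-oo-oo

-oo-oo-oo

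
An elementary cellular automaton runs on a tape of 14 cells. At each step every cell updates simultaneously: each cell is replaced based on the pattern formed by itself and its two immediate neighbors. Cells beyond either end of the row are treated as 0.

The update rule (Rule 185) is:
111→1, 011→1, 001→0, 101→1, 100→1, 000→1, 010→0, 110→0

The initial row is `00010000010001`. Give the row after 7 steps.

11001111001100
10101110101011
01011101010110
00111010101101
10110101011010
01101010110101
01010101101010

01010101101010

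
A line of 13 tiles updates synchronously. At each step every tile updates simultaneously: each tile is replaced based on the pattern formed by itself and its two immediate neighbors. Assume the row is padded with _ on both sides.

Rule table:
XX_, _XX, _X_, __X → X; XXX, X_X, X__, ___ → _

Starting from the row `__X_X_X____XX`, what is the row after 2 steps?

XXX_X_X__XX_X

step 1: _XX_X_X___XXX
step 2: XXX_X_X__XX_X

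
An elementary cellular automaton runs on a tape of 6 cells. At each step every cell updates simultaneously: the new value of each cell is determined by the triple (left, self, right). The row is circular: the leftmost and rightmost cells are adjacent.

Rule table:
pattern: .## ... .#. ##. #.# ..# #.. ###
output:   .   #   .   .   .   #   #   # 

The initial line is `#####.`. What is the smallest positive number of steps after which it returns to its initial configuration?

.###..
#.#.##
.....#
#####.

4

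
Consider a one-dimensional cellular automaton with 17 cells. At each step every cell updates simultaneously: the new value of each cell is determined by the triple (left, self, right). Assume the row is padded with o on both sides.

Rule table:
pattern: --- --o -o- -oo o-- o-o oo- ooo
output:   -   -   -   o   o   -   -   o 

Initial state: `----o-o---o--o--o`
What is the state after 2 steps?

step 1: o------o---o--o-o
step 2: -o------o---o---o

-o------o---o---o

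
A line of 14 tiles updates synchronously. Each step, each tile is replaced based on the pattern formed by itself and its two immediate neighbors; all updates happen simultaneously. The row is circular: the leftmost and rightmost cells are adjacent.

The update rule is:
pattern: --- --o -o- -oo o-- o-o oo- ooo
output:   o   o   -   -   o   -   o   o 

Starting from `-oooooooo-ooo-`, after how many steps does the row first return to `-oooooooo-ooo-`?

o-ooooooo--ooo
o--oooooooo-oo
ooo-ooooooo--o
ooo--oooooooo-
-oooo-ooooooo-
o-ooo--ooooooo
o--oooo-oooooo
ooo-ooo--ooooo
ooo--oooo-oooo
ooooo-ooo--ooo
ooooo--oooo-oo
ooooooo-ooo--o
ooooooo--oooo-
-oooooooo-ooo-

14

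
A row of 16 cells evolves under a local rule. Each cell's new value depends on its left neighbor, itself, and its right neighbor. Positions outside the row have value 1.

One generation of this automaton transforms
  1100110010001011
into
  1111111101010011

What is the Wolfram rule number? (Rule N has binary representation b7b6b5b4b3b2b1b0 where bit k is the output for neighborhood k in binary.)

218

position 0: 111 → 1  (bit 7 = 1)
position 1: 110 → 1  (bit 6 = 1)
position 13: 101 → 0  (bit 5 = 0)
position 2: 100 → 1  (bit 4 = 1)
position 4: 011 → 1  (bit 3 = 1)
position 8: 010 → 0  (bit 2 = 0)
position 3: 001 → 1  (bit 1 = 1)
position 10: 000 → 0  (bit 0 = 0)
bits b7..b0 = 11011010 = 218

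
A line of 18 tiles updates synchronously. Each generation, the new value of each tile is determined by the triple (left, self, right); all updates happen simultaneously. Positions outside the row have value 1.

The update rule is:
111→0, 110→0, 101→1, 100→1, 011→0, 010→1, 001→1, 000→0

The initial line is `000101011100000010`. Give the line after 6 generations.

010000010000011000

generation 1: 101111100010000111
generation 2: 010000010111001000
generation 3: 111000111000111101
generation 4: 000101000101000010
generation 5: 101111101111100111
generation 6: 010000010000011000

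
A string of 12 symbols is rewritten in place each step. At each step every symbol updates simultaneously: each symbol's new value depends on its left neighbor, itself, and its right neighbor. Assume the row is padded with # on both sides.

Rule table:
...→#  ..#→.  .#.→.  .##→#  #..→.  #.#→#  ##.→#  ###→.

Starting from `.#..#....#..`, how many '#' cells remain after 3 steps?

step 1: #.....##....
step 2: #.###.##.##.
step 3: ###.########
count of #: 11

11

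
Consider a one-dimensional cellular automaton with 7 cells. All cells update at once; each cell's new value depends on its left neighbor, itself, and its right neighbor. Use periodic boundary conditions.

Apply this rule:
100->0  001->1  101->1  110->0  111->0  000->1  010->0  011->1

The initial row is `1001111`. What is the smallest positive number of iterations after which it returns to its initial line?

14

iteration 1: 0011000
iteration 2: 1110011
iteration 3: 0000110
iteration 4: 1111100
iteration 5: 1000001
iteration 6: 0011111
iteration 7: 0110000
iteration 8: 1100111
iteration 9: 0001100
iteration 10: 1111001
iteration 11: 0000011
iteration 12: 0111110
iteration 13: 1100000
iteration 14: 1001111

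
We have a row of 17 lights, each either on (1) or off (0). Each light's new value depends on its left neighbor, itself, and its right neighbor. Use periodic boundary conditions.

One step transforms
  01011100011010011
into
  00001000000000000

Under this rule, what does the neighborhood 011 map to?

0

At position 3 the neighborhood is 011; the next row has 0 there.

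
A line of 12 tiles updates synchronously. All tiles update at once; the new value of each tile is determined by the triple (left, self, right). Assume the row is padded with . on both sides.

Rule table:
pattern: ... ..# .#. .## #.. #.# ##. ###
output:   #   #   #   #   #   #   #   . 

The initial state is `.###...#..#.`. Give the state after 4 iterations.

iteration 1: ##.#########
iteration 2: ####.......#
iteration 3: #..#########
iteration 4: ####.......#

####.......#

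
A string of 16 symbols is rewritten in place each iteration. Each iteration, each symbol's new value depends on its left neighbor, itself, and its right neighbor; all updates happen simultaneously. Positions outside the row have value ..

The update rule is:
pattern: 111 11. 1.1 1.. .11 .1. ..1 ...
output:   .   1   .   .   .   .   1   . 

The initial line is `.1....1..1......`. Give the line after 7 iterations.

1....1..1.......
....1..1........
...1..1.........
..1..1..........
.1..1...........
1..1............
..1.............

..1.............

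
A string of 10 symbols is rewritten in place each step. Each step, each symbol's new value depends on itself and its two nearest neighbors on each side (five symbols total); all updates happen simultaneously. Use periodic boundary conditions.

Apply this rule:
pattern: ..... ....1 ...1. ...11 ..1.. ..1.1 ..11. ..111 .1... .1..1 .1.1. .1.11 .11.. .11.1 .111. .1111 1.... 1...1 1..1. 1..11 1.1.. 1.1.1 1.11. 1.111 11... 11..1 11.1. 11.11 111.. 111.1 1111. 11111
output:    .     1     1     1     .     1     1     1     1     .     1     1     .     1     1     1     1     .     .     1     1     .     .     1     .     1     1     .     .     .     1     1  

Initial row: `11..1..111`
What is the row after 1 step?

1.1...1111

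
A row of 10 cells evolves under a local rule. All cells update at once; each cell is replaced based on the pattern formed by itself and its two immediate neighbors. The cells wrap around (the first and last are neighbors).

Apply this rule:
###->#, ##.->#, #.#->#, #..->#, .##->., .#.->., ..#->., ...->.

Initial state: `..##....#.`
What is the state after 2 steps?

step 1: ...##....#
step 2: #...##....

#...##....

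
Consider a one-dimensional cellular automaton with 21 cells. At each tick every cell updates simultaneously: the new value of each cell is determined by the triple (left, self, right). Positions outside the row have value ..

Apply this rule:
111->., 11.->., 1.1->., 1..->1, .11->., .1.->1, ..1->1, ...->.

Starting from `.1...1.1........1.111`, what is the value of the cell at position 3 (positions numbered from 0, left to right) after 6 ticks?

111.11.11......11....
.........1....1..1...
........111..111111..
.......1...11......1.
......111.1..1....111
.....1....11111..1...
position 3 holds .

.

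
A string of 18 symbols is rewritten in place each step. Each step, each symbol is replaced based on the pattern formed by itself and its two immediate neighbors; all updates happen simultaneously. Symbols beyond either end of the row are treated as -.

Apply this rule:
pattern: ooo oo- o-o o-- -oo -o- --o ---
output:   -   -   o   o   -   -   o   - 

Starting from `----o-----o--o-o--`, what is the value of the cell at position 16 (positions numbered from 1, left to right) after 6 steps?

step 1: ---o-o---o-oo-o-o-
step 2: --o-o-o-o-o--o-o-o
step 3: -o-o-o-o-o-oo-o-o-
step 4: o-o-o-o-o-o--o-o-o
step 5: -o-o-o-o-o-oo-o-o-  (repeats step 3; period 2)
step 6: o-o-o-o-o-o--o-o-o
position 16 holds o

o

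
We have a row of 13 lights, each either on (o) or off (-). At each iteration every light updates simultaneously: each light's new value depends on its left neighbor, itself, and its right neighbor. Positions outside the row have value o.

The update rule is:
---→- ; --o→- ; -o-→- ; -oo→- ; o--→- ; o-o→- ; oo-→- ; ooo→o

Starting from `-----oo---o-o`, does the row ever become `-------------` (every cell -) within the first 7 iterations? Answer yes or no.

iteration 1: -------------
all cells are - at iteration 1

yes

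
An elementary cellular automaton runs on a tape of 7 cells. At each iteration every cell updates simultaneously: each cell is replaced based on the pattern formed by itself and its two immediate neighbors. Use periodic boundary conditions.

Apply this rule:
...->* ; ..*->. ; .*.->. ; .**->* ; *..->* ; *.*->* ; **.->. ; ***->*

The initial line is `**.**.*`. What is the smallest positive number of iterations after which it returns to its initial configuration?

7

*.**.**
.**.***
**.***.
*.***.*
.***.**
***.**.
**.**.*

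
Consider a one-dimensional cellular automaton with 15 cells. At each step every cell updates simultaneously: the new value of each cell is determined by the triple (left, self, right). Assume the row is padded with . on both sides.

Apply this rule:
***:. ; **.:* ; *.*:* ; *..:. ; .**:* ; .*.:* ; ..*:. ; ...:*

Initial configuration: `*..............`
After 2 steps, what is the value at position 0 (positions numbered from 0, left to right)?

*

*.*************
***...........*
position 0 holds *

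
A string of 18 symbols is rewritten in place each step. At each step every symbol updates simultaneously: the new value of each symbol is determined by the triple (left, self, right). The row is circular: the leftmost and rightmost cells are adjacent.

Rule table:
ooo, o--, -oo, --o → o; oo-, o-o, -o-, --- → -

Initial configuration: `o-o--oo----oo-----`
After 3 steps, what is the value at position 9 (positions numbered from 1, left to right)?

---ooo-o--oo-o---o
o-ooo---ooo---o-o-
--oo-o-ooo-o-o----
position 9 holds o

o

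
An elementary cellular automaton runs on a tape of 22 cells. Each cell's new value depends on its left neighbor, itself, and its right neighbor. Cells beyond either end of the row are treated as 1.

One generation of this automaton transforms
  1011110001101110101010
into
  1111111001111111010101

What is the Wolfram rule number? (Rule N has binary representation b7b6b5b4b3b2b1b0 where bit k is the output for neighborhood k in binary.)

position 3: 111 → 1  (bit 7 = 1)
position 0: 110 → 1  (bit 6 = 1)
position 1: 101 → 1  (bit 5 = 1)
position 6: 100 → 1  (bit 4 = 1)
position 2: 011 → 1  (bit 3 = 1)
position 16: 010 → 0  (bit 2 = 0)
position 8: 001 → 0  (bit 1 = 0)
position 7: 000 → 0  (bit 0 = 0)
bits b7..b0 = 11111000 = 248

248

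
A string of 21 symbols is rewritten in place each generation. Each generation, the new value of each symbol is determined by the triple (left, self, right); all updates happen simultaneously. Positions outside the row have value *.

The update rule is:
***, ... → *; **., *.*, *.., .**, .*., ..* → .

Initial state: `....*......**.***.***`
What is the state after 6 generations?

.**...****.....*...**
....*..**..***...*..*
.**.........*..*.....
....*******......***.
.**..*****..****..*..
......***....**......

......***....**......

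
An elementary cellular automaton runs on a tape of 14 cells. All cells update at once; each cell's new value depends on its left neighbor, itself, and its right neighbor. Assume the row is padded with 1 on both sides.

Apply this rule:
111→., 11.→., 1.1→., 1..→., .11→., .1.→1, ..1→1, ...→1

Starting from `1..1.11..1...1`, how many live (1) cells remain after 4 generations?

..11....11.11.
.1...111......
.1.11....11111
.1....111.....
count of 1: 4

4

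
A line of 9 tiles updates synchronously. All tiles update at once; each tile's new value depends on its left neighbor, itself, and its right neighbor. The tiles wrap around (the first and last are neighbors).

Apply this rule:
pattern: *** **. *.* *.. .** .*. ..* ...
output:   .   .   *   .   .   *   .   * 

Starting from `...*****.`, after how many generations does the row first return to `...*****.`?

**.......
...*****.

2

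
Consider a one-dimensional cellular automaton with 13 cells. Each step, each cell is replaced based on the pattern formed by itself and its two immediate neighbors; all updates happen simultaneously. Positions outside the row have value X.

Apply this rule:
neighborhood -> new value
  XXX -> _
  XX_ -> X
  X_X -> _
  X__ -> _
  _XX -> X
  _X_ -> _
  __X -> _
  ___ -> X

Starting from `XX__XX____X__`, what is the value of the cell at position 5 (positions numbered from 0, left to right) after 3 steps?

_X__XX_XX____
____XX_XX_XX_
_XX_XX_XX_XX_
position 5 holds X

X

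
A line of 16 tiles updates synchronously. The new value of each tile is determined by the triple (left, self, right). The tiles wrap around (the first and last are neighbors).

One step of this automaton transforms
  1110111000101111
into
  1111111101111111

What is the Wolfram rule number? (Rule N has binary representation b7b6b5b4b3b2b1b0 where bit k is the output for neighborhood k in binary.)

254

position 0: 111 → 1  (bit 7 = 1)
position 2: 110 → 1  (bit 6 = 1)
position 3: 101 → 1  (bit 5 = 1)
position 7: 100 → 1  (bit 4 = 1)
position 4: 011 → 1  (bit 3 = 1)
position 10: 010 → 1  (bit 2 = 1)
position 9: 001 → 1  (bit 1 = 1)
position 8: 000 → 0  (bit 0 = 0)
bits b7..b0 = 11111110 = 254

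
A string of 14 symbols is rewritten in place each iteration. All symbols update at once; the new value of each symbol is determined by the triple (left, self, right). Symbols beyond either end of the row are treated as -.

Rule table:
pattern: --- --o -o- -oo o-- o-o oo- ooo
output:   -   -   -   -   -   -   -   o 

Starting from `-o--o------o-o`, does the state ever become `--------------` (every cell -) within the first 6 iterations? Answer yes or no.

yes

--------------
all cells are - at iteration 1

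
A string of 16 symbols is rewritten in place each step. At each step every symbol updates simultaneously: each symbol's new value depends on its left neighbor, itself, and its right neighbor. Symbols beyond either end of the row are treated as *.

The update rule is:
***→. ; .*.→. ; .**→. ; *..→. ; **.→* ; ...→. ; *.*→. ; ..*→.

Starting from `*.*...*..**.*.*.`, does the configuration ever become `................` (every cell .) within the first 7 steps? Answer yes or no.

*.........*.....
*...............
*...............  (fixed point — unchanged through step 7)
step 7 is *..............., still not uniform .

no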